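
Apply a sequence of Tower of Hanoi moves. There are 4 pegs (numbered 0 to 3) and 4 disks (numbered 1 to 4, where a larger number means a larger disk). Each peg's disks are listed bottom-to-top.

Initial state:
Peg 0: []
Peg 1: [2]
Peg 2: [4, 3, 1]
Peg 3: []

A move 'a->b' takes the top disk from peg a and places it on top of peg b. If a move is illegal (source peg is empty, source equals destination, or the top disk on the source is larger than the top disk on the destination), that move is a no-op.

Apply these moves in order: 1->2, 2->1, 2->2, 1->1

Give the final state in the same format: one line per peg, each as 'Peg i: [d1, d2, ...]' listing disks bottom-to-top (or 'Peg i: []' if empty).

After move 1 (1->2):
Peg 0: []
Peg 1: [2]
Peg 2: [4, 3, 1]
Peg 3: []

After move 2 (2->1):
Peg 0: []
Peg 1: [2, 1]
Peg 2: [4, 3]
Peg 3: []

After move 3 (2->2):
Peg 0: []
Peg 1: [2, 1]
Peg 2: [4, 3]
Peg 3: []

After move 4 (1->1):
Peg 0: []
Peg 1: [2, 1]
Peg 2: [4, 3]
Peg 3: []

Answer: Peg 0: []
Peg 1: [2, 1]
Peg 2: [4, 3]
Peg 3: []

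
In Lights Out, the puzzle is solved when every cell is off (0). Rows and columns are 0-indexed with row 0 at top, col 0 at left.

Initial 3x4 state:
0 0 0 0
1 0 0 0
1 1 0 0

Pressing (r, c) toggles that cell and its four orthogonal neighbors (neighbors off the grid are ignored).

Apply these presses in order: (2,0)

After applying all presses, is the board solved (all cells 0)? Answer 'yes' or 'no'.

Answer: yes

Derivation:
After press 1 at (2,0):
0 0 0 0
0 0 0 0
0 0 0 0

Lights still on: 0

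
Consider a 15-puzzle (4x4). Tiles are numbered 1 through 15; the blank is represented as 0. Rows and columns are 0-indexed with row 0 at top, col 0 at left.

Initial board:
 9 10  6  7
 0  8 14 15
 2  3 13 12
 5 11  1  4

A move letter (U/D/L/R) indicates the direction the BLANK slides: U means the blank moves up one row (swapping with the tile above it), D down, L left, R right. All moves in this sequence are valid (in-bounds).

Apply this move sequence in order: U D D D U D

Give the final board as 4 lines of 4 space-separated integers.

After move 1 (U):
 0 10  6  7
 9  8 14 15
 2  3 13 12
 5 11  1  4

After move 2 (D):
 9 10  6  7
 0  8 14 15
 2  3 13 12
 5 11  1  4

After move 3 (D):
 9 10  6  7
 2  8 14 15
 0  3 13 12
 5 11  1  4

After move 4 (D):
 9 10  6  7
 2  8 14 15
 5  3 13 12
 0 11  1  4

After move 5 (U):
 9 10  6  7
 2  8 14 15
 0  3 13 12
 5 11  1  4

After move 6 (D):
 9 10  6  7
 2  8 14 15
 5  3 13 12
 0 11  1  4

Answer:  9 10  6  7
 2  8 14 15
 5  3 13 12
 0 11  1  4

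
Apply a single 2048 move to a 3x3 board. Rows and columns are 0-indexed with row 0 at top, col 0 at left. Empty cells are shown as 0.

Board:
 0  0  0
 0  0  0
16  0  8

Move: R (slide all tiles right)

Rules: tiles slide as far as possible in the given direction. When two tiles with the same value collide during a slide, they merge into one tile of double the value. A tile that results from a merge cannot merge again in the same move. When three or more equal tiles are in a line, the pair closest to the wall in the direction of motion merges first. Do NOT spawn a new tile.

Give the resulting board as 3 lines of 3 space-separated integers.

Slide right:
row 0: [0, 0, 0] -> [0, 0, 0]
row 1: [0, 0, 0] -> [0, 0, 0]
row 2: [16, 0, 8] -> [0, 16, 8]

Answer:  0  0  0
 0  0  0
 0 16  8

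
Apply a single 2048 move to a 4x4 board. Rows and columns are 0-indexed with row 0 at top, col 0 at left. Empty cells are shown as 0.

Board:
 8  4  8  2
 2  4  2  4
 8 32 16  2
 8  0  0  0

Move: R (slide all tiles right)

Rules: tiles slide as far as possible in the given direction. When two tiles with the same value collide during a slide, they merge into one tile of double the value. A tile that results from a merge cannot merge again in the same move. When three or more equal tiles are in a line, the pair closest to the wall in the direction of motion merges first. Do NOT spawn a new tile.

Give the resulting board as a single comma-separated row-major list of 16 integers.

Slide right:
row 0: [8, 4, 8, 2] -> [8, 4, 8, 2]
row 1: [2, 4, 2, 4] -> [2, 4, 2, 4]
row 2: [8, 32, 16, 2] -> [8, 32, 16, 2]
row 3: [8, 0, 0, 0] -> [0, 0, 0, 8]

Answer: 8, 4, 8, 2, 2, 4, 2, 4, 8, 32, 16, 2, 0, 0, 0, 8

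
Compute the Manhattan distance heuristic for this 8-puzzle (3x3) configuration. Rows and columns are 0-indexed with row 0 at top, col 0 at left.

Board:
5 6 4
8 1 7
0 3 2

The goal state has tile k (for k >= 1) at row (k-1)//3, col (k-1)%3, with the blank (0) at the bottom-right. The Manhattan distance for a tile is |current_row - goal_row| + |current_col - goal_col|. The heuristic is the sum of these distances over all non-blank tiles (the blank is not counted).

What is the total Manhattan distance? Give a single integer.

Answer: 20

Derivation:
Tile 5: at (0,0), goal (1,1), distance |0-1|+|0-1| = 2
Tile 6: at (0,1), goal (1,2), distance |0-1|+|1-2| = 2
Tile 4: at (0,2), goal (1,0), distance |0-1|+|2-0| = 3
Tile 8: at (1,0), goal (2,1), distance |1-2|+|0-1| = 2
Tile 1: at (1,1), goal (0,0), distance |1-0|+|1-0| = 2
Tile 7: at (1,2), goal (2,0), distance |1-2|+|2-0| = 3
Tile 3: at (2,1), goal (0,2), distance |2-0|+|1-2| = 3
Tile 2: at (2,2), goal (0,1), distance |2-0|+|2-1| = 3
Sum: 2 + 2 + 3 + 2 + 2 + 3 + 3 + 3 = 20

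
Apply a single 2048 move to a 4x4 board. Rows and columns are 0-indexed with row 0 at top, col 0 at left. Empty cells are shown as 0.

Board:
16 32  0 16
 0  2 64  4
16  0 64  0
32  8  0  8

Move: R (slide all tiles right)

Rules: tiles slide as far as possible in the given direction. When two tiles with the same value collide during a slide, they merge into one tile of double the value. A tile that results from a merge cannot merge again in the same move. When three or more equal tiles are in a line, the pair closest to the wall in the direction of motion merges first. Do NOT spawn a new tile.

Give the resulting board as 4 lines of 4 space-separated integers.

Slide right:
row 0: [16, 32, 0, 16] -> [0, 16, 32, 16]
row 1: [0, 2, 64, 4] -> [0, 2, 64, 4]
row 2: [16, 0, 64, 0] -> [0, 0, 16, 64]
row 3: [32, 8, 0, 8] -> [0, 0, 32, 16]

Answer:  0 16 32 16
 0  2 64  4
 0  0 16 64
 0  0 32 16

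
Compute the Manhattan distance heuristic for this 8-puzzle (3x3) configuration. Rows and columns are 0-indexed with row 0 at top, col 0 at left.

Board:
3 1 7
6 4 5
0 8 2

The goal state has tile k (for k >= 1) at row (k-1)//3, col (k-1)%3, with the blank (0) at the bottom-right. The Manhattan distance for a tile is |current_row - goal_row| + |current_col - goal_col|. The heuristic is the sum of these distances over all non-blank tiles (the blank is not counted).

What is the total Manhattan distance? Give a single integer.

Tile 3: (0,0)->(0,2) = 2
Tile 1: (0,1)->(0,0) = 1
Tile 7: (0,2)->(2,0) = 4
Tile 6: (1,0)->(1,2) = 2
Tile 4: (1,1)->(1,0) = 1
Tile 5: (1,2)->(1,1) = 1
Tile 8: (2,1)->(2,1) = 0
Tile 2: (2,2)->(0,1) = 3
Sum: 2 + 1 + 4 + 2 + 1 + 1 + 0 + 3 = 14

Answer: 14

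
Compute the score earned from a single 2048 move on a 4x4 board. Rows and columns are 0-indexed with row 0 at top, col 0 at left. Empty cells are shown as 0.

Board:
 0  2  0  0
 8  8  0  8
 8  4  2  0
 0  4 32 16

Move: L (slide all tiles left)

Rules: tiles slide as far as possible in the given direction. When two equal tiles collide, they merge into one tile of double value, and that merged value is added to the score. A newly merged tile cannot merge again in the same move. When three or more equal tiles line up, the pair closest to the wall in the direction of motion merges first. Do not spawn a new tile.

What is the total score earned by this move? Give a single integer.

Slide left:
row 0: [0, 2, 0, 0] -> [2, 0, 0, 0]  score +0 (running 0)
row 1: [8, 8, 0, 8] -> [16, 8, 0, 0]  score +16 (running 16)
row 2: [8, 4, 2, 0] -> [8, 4, 2, 0]  score +0 (running 16)
row 3: [0, 4, 32, 16] -> [4, 32, 16, 0]  score +0 (running 16)
Board after move:
 2  0  0  0
16  8  0  0
 8  4  2  0
 4 32 16  0

Answer: 16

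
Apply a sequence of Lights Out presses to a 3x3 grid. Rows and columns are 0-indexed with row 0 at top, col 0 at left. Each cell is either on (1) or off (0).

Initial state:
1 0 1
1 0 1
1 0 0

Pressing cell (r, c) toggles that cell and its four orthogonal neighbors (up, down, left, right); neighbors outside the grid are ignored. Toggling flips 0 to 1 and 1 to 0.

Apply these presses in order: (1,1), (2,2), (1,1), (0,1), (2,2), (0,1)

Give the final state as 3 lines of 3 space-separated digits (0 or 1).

After press 1 at (1,1):
1 1 1
0 1 0
1 1 0

After press 2 at (2,2):
1 1 1
0 1 1
1 0 1

After press 3 at (1,1):
1 0 1
1 0 0
1 1 1

After press 4 at (0,1):
0 1 0
1 1 0
1 1 1

After press 5 at (2,2):
0 1 0
1 1 1
1 0 0

After press 6 at (0,1):
1 0 1
1 0 1
1 0 0

Answer: 1 0 1
1 0 1
1 0 0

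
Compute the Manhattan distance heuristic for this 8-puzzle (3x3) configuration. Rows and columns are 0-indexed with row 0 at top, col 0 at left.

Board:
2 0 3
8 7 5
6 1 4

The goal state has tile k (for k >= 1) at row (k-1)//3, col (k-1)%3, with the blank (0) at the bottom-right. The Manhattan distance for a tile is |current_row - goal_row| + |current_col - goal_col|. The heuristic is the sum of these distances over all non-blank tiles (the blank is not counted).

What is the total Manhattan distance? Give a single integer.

Answer: 15

Derivation:
Tile 2: at (0,0), goal (0,1), distance |0-0|+|0-1| = 1
Tile 3: at (0,2), goal (0,2), distance |0-0|+|2-2| = 0
Tile 8: at (1,0), goal (2,1), distance |1-2|+|0-1| = 2
Tile 7: at (1,1), goal (2,0), distance |1-2|+|1-0| = 2
Tile 5: at (1,2), goal (1,1), distance |1-1|+|2-1| = 1
Tile 6: at (2,0), goal (1,2), distance |2-1|+|0-2| = 3
Tile 1: at (2,1), goal (0,0), distance |2-0|+|1-0| = 3
Tile 4: at (2,2), goal (1,0), distance |2-1|+|2-0| = 3
Sum: 1 + 0 + 2 + 2 + 1 + 3 + 3 + 3 = 15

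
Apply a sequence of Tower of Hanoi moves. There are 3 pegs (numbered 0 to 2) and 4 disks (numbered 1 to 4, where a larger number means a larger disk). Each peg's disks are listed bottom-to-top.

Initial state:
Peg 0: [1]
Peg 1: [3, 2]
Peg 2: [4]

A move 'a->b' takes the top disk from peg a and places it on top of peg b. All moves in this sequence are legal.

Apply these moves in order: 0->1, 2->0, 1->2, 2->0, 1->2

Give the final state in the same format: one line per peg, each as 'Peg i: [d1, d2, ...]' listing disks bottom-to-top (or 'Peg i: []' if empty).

Answer: Peg 0: [4, 1]
Peg 1: [3]
Peg 2: [2]

Derivation:
After move 1 (0->1):
Peg 0: []
Peg 1: [3, 2, 1]
Peg 2: [4]

After move 2 (2->0):
Peg 0: [4]
Peg 1: [3, 2, 1]
Peg 2: []

After move 3 (1->2):
Peg 0: [4]
Peg 1: [3, 2]
Peg 2: [1]

After move 4 (2->0):
Peg 0: [4, 1]
Peg 1: [3, 2]
Peg 2: []

After move 5 (1->2):
Peg 0: [4, 1]
Peg 1: [3]
Peg 2: [2]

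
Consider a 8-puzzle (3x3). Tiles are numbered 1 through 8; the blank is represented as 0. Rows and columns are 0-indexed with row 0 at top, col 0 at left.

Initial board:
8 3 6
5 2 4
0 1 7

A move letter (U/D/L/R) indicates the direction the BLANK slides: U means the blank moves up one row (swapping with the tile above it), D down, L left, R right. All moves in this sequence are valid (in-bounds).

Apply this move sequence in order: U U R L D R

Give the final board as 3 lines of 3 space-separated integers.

After move 1 (U):
8 3 6
0 2 4
5 1 7

After move 2 (U):
0 3 6
8 2 4
5 1 7

After move 3 (R):
3 0 6
8 2 4
5 1 7

After move 4 (L):
0 3 6
8 2 4
5 1 7

After move 5 (D):
8 3 6
0 2 4
5 1 7

After move 6 (R):
8 3 6
2 0 4
5 1 7

Answer: 8 3 6
2 0 4
5 1 7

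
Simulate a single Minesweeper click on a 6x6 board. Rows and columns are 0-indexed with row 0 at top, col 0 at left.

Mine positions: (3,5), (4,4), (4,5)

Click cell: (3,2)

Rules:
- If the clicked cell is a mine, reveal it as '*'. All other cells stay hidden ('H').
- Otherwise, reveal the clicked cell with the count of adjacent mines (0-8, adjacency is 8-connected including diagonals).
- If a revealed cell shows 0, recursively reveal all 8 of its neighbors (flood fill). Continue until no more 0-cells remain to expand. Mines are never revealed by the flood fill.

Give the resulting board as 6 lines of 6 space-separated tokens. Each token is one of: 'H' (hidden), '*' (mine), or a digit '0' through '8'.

0 0 0 0 0 0
0 0 0 0 0 0
0 0 0 0 1 1
0 0 0 1 3 H
0 0 0 1 H H
0 0 0 1 H H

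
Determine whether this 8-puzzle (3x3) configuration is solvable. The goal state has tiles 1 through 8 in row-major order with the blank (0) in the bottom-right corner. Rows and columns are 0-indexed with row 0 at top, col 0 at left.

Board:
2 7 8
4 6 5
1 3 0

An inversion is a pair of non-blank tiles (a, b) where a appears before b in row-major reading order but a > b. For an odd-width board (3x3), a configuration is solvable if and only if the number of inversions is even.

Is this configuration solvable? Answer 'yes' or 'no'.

Inversions (pairs i<j in row-major order where tile[i] > tile[j] > 0): 18
18 is even, so the puzzle is solvable.

Answer: yes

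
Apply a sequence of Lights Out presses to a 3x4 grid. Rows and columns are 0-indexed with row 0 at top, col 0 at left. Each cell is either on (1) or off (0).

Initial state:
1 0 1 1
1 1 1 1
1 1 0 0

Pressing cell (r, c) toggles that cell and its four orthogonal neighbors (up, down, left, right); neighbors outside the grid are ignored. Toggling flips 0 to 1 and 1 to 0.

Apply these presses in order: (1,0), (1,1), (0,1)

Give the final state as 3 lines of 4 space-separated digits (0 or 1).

After press 1 at (1,0):
0 0 1 1
0 0 1 1
0 1 0 0

After press 2 at (1,1):
0 1 1 1
1 1 0 1
0 0 0 0

After press 3 at (0,1):
1 0 0 1
1 0 0 1
0 0 0 0

Answer: 1 0 0 1
1 0 0 1
0 0 0 0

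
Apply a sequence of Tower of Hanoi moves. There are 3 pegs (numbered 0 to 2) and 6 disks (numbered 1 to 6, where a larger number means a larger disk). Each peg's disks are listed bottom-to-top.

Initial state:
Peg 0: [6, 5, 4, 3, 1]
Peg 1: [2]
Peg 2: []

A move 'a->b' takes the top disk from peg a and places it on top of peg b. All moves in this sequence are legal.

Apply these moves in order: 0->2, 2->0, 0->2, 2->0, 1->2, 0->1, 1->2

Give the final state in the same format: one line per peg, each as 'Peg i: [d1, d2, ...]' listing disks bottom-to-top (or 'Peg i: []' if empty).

After move 1 (0->2):
Peg 0: [6, 5, 4, 3]
Peg 1: [2]
Peg 2: [1]

After move 2 (2->0):
Peg 0: [6, 5, 4, 3, 1]
Peg 1: [2]
Peg 2: []

After move 3 (0->2):
Peg 0: [6, 5, 4, 3]
Peg 1: [2]
Peg 2: [1]

After move 4 (2->0):
Peg 0: [6, 5, 4, 3, 1]
Peg 1: [2]
Peg 2: []

After move 5 (1->2):
Peg 0: [6, 5, 4, 3, 1]
Peg 1: []
Peg 2: [2]

After move 6 (0->1):
Peg 0: [6, 5, 4, 3]
Peg 1: [1]
Peg 2: [2]

After move 7 (1->2):
Peg 0: [6, 5, 4, 3]
Peg 1: []
Peg 2: [2, 1]

Answer: Peg 0: [6, 5, 4, 3]
Peg 1: []
Peg 2: [2, 1]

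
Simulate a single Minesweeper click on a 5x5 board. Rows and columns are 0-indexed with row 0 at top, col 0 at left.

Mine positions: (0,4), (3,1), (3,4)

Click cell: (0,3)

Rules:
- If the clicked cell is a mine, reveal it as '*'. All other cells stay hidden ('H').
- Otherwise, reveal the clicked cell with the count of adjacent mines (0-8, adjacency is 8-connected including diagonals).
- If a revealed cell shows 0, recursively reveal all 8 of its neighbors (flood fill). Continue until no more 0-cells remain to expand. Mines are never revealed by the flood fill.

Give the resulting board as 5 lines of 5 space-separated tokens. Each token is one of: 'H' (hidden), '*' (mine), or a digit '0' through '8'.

H H H 1 H
H H H H H
H H H H H
H H H H H
H H H H H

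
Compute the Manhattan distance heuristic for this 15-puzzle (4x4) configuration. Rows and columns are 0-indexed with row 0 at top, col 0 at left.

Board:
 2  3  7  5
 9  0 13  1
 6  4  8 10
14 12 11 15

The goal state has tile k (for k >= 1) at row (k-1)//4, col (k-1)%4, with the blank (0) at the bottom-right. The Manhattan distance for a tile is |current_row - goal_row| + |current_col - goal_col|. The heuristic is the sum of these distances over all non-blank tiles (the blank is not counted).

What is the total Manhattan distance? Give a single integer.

Tile 2: (0,0)->(0,1) = 1
Tile 3: (0,1)->(0,2) = 1
Tile 7: (0,2)->(1,2) = 1
Tile 5: (0,3)->(1,0) = 4
Tile 9: (1,0)->(2,0) = 1
Tile 13: (1,2)->(3,0) = 4
Tile 1: (1,3)->(0,0) = 4
Tile 6: (2,0)->(1,1) = 2
Tile 4: (2,1)->(0,3) = 4
Tile 8: (2,2)->(1,3) = 2
Tile 10: (2,3)->(2,1) = 2
Tile 14: (3,0)->(3,1) = 1
Tile 12: (3,1)->(2,3) = 3
Tile 11: (3,2)->(2,2) = 1
Tile 15: (3,3)->(3,2) = 1
Sum: 1 + 1 + 1 + 4 + 1 + 4 + 4 + 2 + 4 + 2 + 2 + 1 + 3 + 1 + 1 = 32

Answer: 32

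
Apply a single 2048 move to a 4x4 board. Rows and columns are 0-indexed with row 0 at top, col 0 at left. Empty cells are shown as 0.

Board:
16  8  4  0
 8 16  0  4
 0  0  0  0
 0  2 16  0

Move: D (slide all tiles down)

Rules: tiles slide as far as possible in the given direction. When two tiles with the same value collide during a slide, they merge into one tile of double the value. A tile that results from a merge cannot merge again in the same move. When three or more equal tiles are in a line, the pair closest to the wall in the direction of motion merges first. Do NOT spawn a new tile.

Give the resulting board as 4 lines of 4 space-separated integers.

Answer:  0  0  0  0
 0  8  0  0
16 16  4  0
 8  2 16  4

Derivation:
Slide down:
col 0: [16, 8, 0, 0] -> [0, 0, 16, 8]
col 1: [8, 16, 0, 2] -> [0, 8, 16, 2]
col 2: [4, 0, 0, 16] -> [0, 0, 4, 16]
col 3: [0, 4, 0, 0] -> [0, 0, 0, 4]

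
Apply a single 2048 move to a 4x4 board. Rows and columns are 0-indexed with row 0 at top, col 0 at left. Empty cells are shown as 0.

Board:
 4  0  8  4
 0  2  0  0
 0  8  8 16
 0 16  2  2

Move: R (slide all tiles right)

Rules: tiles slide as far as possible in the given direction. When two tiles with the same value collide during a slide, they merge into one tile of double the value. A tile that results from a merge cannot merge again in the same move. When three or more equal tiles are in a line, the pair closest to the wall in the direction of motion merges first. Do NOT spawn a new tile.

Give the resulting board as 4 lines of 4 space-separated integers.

Answer:  0  4  8  4
 0  0  0  2
 0  0 16 16
 0  0 16  4

Derivation:
Slide right:
row 0: [4, 0, 8, 4] -> [0, 4, 8, 4]
row 1: [0, 2, 0, 0] -> [0, 0, 0, 2]
row 2: [0, 8, 8, 16] -> [0, 0, 16, 16]
row 3: [0, 16, 2, 2] -> [0, 0, 16, 4]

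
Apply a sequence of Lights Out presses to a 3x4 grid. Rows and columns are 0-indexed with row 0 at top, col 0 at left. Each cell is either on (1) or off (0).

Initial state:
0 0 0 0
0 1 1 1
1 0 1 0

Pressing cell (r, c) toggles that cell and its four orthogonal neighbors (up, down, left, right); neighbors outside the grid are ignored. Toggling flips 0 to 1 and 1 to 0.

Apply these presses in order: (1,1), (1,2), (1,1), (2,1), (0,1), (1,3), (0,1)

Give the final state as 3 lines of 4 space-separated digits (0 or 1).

Answer: 0 0 1 1
0 1 1 1
0 1 1 1

Derivation:
After press 1 at (1,1):
0 1 0 0
1 0 0 1
1 1 1 0

After press 2 at (1,2):
0 1 1 0
1 1 1 0
1 1 0 0

After press 3 at (1,1):
0 0 1 0
0 0 0 0
1 0 0 0

After press 4 at (2,1):
0 0 1 0
0 1 0 0
0 1 1 0

After press 5 at (0,1):
1 1 0 0
0 0 0 0
0 1 1 0

After press 6 at (1,3):
1 1 0 1
0 0 1 1
0 1 1 1

After press 7 at (0,1):
0 0 1 1
0 1 1 1
0 1 1 1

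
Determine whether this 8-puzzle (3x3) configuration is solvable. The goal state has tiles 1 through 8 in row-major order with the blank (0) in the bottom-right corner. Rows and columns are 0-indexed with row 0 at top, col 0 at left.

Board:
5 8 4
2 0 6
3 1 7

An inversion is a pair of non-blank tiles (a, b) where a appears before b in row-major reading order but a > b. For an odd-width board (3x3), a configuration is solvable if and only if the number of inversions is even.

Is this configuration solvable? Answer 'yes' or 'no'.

Answer: no

Derivation:
Inversions (pairs i<j in row-major order where tile[i] > tile[j] > 0): 17
17 is odd, so the puzzle is not solvable.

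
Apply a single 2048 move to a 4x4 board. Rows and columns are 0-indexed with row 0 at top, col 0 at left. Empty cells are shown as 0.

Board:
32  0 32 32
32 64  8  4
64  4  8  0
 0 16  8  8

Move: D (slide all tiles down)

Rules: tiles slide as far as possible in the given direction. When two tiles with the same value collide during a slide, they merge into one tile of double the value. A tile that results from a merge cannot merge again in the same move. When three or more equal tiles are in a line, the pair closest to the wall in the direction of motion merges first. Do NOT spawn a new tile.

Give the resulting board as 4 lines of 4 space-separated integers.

Slide down:
col 0: [32, 32, 64, 0] -> [0, 0, 64, 64]
col 1: [0, 64, 4, 16] -> [0, 64, 4, 16]
col 2: [32, 8, 8, 8] -> [0, 32, 8, 16]
col 3: [32, 4, 0, 8] -> [0, 32, 4, 8]

Answer:  0  0  0  0
 0 64 32 32
64  4  8  4
64 16 16  8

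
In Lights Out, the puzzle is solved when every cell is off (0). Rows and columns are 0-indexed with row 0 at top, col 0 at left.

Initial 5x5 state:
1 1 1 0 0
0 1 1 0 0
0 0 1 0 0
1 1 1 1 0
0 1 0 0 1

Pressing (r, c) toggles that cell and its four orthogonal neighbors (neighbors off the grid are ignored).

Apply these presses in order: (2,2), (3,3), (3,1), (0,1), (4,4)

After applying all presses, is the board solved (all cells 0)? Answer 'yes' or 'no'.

Answer: yes

Derivation:
After press 1 at (2,2):
1 1 1 0 0
0 1 0 0 0
0 1 0 1 0
1 1 0 1 0
0 1 0 0 1

After press 2 at (3,3):
1 1 1 0 0
0 1 0 0 0
0 1 0 0 0
1 1 1 0 1
0 1 0 1 1

After press 3 at (3,1):
1 1 1 0 0
0 1 0 0 0
0 0 0 0 0
0 0 0 0 1
0 0 0 1 1

After press 4 at (0,1):
0 0 0 0 0
0 0 0 0 0
0 0 0 0 0
0 0 0 0 1
0 0 0 1 1

After press 5 at (4,4):
0 0 0 0 0
0 0 0 0 0
0 0 0 0 0
0 0 0 0 0
0 0 0 0 0

Lights still on: 0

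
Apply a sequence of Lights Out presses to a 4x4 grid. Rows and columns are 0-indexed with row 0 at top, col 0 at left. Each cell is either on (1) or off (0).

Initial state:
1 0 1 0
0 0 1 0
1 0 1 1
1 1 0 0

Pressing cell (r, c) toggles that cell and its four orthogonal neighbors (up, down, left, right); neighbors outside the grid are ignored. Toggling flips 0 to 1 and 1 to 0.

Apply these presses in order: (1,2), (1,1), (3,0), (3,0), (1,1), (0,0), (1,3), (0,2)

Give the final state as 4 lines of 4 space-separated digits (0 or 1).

Answer: 0 0 1 0
1 1 0 0
1 0 0 0
1 1 0 0

Derivation:
After press 1 at (1,2):
1 0 0 0
0 1 0 1
1 0 0 1
1 1 0 0

After press 2 at (1,1):
1 1 0 0
1 0 1 1
1 1 0 1
1 1 0 0

After press 3 at (3,0):
1 1 0 0
1 0 1 1
0 1 0 1
0 0 0 0

After press 4 at (3,0):
1 1 0 0
1 0 1 1
1 1 0 1
1 1 0 0

After press 5 at (1,1):
1 0 0 0
0 1 0 1
1 0 0 1
1 1 0 0

After press 6 at (0,0):
0 1 0 0
1 1 0 1
1 0 0 1
1 1 0 0

After press 7 at (1,3):
0 1 0 1
1 1 1 0
1 0 0 0
1 1 0 0

After press 8 at (0,2):
0 0 1 0
1 1 0 0
1 0 0 0
1 1 0 0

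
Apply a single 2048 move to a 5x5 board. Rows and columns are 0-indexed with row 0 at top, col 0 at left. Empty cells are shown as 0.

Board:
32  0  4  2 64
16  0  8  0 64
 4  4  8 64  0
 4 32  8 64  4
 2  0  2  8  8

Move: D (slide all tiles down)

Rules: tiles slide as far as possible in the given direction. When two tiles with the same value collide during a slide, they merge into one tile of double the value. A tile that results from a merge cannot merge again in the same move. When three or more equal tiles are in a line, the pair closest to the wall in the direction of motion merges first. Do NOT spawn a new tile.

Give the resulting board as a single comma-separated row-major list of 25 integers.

Answer: 0, 0, 0, 0, 0, 32, 0, 4, 0, 0, 16, 0, 8, 2, 128, 8, 4, 16, 128, 4, 2, 32, 2, 8, 8

Derivation:
Slide down:
col 0: [32, 16, 4, 4, 2] -> [0, 32, 16, 8, 2]
col 1: [0, 0, 4, 32, 0] -> [0, 0, 0, 4, 32]
col 2: [4, 8, 8, 8, 2] -> [0, 4, 8, 16, 2]
col 3: [2, 0, 64, 64, 8] -> [0, 0, 2, 128, 8]
col 4: [64, 64, 0, 4, 8] -> [0, 0, 128, 4, 8]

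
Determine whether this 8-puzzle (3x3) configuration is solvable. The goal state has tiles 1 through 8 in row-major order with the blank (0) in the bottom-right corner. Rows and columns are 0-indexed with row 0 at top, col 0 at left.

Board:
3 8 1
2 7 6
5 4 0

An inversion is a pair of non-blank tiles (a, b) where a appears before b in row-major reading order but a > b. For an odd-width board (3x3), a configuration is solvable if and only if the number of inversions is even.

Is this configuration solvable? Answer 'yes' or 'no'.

Answer: yes

Derivation:
Inversions (pairs i<j in row-major order where tile[i] > tile[j] > 0): 14
14 is even, so the puzzle is solvable.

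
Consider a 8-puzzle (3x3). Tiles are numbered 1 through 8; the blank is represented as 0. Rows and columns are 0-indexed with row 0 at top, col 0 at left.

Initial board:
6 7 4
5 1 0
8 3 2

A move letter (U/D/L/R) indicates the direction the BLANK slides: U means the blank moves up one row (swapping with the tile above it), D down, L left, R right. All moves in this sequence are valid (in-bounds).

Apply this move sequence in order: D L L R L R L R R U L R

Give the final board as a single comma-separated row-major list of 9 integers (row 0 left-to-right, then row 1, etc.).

Answer: 6, 7, 4, 5, 1, 0, 8, 3, 2

Derivation:
After move 1 (D):
6 7 4
5 1 2
8 3 0

After move 2 (L):
6 7 4
5 1 2
8 0 3

After move 3 (L):
6 7 4
5 1 2
0 8 3

After move 4 (R):
6 7 4
5 1 2
8 0 3

After move 5 (L):
6 7 4
5 1 2
0 8 3

After move 6 (R):
6 7 4
5 1 2
8 0 3

After move 7 (L):
6 7 4
5 1 2
0 8 3

After move 8 (R):
6 7 4
5 1 2
8 0 3

After move 9 (R):
6 7 4
5 1 2
8 3 0

After move 10 (U):
6 7 4
5 1 0
8 3 2

After move 11 (L):
6 7 4
5 0 1
8 3 2

After move 12 (R):
6 7 4
5 1 0
8 3 2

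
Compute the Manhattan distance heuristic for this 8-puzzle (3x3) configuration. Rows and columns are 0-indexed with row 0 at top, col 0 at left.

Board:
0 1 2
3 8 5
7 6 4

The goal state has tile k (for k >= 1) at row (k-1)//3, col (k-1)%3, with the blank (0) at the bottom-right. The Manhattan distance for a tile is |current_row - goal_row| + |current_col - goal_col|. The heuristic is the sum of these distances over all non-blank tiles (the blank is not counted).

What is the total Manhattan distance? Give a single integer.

Answer: 12

Derivation:
Tile 1: at (0,1), goal (0,0), distance |0-0|+|1-0| = 1
Tile 2: at (0,2), goal (0,1), distance |0-0|+|2-1| = 1
Tile 3: at (1,0), goal (0,2), distance |1-0|+|0-2| = 3
Tile 8: at (1,1), goal (2,1), distance |1-2|+|1-1| = 1
Tile 5: at (1,2), goal (1,1), distance |1-1|+|2-1| = 1
Tile 7: at (2,0), goal (2,0), distance |2-2|+|0-0| = 0
Tile 6: at (2,1), goal (1,2), distance |2-1|+|1-2| = 2
Tile 4: at (2,2), goal (1,0), distance |2-1|+|2-0| = 3
Sum: 1 + 1 + 3 + 1 + 1 + 0 + 2 + 3 = 12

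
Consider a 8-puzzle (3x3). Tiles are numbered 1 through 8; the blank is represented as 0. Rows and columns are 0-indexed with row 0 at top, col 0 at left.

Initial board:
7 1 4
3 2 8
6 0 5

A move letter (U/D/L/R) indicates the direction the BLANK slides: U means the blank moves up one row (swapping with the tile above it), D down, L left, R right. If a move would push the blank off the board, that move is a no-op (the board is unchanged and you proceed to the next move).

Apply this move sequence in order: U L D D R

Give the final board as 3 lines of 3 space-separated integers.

Answer: 7 1 4
6 3 8
2 0 5

Derivation:
After move 1 (U):
7 1 4
3 0 8
6 2 5

After move 2 (L):
7 1 4
0 3 8
6 2 5

After move 3 (D):
7 1 4
6 3 8
0 2 5

After move 4 (D):
7 1 4
6 3 8
0 2 5

After move 5 (R):
7 1 4
6 3 8
2 0 5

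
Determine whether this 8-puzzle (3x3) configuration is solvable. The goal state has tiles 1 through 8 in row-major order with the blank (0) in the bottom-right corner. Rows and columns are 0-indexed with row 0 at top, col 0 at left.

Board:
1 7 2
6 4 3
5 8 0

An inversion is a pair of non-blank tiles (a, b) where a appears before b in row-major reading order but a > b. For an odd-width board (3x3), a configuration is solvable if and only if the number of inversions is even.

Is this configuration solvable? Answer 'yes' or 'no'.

Answer: no

Derivation:
Inversions (pairs i<j in row-major order where tile[i] > tile[j] > 0): 9
9 is odd, so the puzzle is not solvable.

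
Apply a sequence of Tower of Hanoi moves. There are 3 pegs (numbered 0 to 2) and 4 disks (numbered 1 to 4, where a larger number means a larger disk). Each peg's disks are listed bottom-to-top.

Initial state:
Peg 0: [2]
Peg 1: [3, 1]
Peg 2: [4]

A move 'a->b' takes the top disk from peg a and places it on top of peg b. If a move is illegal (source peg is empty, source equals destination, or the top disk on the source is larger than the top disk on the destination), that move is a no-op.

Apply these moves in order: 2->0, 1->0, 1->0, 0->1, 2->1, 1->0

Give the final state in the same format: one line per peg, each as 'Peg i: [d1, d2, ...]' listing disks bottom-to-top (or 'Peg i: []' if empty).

Answer: Peg 0: [2, 1]
Peg 1: [3]
Peg 2: [4]

Derivation:
After move 1 (2->0):
Peg 0: [2]
Peg 1: [3, 1]
Peg 2: [4]

After move 2 (1->0):
Peg 0: [2, 1]
Peg 1: [3]
Peg 2: [4]

After move 3 (1->0):
Peg 0: [2, 1]
Peg 1: [3]
Peg 2: [4]

After move 4 (0->1):
Peg 0: [2]
Peg 1: [3, 1]
Peg 2: [4]

After move 5 (2->1):
Peg 0: [2]
Peg 1: [3, 1]
Peg 2: [4]

After move 6 (1->0):
Peg 0: [2, 1]
Peg 1: [3]
Peg 2: [4]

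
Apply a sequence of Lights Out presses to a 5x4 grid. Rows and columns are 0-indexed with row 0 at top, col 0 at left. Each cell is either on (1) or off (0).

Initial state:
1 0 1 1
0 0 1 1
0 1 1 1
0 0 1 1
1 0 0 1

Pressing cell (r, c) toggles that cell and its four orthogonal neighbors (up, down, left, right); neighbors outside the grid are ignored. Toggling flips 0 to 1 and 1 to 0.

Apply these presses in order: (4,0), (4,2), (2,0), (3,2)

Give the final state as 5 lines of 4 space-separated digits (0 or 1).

After press 1 at (4,0):
1 0 1 1
0 0 1 1
0 1 1 1
1 0 1 1
0 1 0 1

After press 2 at (4,2):
1 0 1 1
0 0 1 1
0 1 1 1
1 0 0 1
0 0 1 0

After press 3 at (2,0):
1 0 1 1
1 0 1 1
1 0 1 1
0 0 0 1
0 0 1 0

After press 4 at (3,2):
1 0 1 1
1 0 1 1
1 0 0 1
0 1 1 0
0 0 0 0

Answer: 1 0 1 1
1 0 1 1
1 0 0 1
0 1 1 0
0 0 0 0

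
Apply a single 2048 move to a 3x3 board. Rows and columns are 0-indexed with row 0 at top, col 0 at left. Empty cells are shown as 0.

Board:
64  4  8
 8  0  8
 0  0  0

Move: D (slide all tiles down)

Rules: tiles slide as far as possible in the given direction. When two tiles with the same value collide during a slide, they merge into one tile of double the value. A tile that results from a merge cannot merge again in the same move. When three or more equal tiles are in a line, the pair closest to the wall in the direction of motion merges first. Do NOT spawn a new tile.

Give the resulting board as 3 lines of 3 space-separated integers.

Answer:  0  0  0
64  0  0
 8  4 16

Derivation:
Slide down:
col 0: [64, 8, 0] -> [0, 64, 8]
col 1: [4, 0, 0] -> [0, 0, 4]
col 2: [8, 8, 0] -> [0, 0, 16]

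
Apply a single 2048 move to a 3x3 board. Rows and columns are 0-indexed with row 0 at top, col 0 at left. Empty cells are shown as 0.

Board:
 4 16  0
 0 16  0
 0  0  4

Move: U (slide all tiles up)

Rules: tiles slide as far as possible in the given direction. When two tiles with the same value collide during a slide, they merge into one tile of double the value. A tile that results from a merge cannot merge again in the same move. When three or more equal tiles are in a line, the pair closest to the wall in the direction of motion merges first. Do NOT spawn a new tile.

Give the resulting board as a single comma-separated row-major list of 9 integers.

Answer: 4, 32, 4, 0, 0, 0, 0, 0, 0

Derivation:
Slide up:
col 0: [4, 0, 0] -> [4, 0, 0]
col 1: [16, 16, 0] -> [32, 0, 0]
col 2: [0, 0, 4] -> [4, 0, 0]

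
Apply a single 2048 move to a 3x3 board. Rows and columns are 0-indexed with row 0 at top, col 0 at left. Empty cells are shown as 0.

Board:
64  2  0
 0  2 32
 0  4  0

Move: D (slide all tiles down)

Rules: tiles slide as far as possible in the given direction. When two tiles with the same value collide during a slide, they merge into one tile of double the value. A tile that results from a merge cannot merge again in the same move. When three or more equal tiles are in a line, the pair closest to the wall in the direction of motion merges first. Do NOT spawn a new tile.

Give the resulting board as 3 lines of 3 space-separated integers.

Slide down:
col 0: [64, 0, 0] -> [0, 0, 64]
col 1: [2, 2, 4] -> [0, 4, 4]
col 2: [0, 32, 0] -> [0, 0, 32]

Answer:  0  0  0
 0  4  0
64  4 32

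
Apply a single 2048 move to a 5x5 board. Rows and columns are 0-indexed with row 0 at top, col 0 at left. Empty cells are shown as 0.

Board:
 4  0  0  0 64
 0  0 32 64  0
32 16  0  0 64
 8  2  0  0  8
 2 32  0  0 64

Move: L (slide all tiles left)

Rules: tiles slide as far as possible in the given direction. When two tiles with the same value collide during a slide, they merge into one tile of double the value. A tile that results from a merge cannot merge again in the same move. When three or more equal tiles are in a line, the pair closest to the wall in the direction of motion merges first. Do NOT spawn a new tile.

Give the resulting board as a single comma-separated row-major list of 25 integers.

Answer: 4, 64, 0, 0, 0, 32, 64, 0, 0, 0, 32, 16, 64, 0, 0, 8, 2, 8, 0, 0, 2, 32, 64, 0, 0

Derivation:
Slide left:
row 0: [4, 0, 0, 0, 64] -> [4, 64, 0, 0, 0]
row 1: [0, 0, 32, 64, 0] -> [32, 64, 0, 0, 0]
row 2: [32, 16, 0, 0, 64] -> [32, 16, 64, 0, 0]
row 3: [8, 2, 0, 0, 8] -> [8, 2, 8, 0, 0]
row 4: [2, 32, 0, 0, 64] -> [2, 32, 64, 0, 0]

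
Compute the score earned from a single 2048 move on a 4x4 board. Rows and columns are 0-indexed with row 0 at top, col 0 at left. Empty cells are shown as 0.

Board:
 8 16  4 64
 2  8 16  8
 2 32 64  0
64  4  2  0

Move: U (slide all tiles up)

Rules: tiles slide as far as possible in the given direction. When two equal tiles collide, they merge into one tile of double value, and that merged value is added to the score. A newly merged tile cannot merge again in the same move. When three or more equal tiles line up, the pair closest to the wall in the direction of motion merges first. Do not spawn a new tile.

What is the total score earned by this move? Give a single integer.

Slide up:
col 0: [8, 2, 2, 64] -> [8, 4, 64, 0]  score +4 (running 4)
col 1: [16, 8, 32, 4] -> [16, 8, 32, 4]  score +0 (running 4)
col 2: [4, 16, 64, 2] -> [4, 16, 64, 2]  score +0 (running 4)
col 3: [64, 8, 0, 0] -> [64, 8, 0, 0]  score +0 (running 4)
Board after move:
 8 16  4 64
 4  8 16  8
64 32 64  0
 0  4  2  0

Answer: 4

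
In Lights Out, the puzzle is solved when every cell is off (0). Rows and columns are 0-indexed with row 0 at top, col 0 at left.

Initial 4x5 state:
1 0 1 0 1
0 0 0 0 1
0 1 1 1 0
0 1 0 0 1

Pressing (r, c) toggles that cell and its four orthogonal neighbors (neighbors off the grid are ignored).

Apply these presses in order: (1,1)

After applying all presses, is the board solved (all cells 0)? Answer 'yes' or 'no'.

After press 1 at (1,1):
1 1 1 0 1
1 1 1 0 1
0 0 1 1 0
0 1 0 0 1

Lights still on: 12

Answer: no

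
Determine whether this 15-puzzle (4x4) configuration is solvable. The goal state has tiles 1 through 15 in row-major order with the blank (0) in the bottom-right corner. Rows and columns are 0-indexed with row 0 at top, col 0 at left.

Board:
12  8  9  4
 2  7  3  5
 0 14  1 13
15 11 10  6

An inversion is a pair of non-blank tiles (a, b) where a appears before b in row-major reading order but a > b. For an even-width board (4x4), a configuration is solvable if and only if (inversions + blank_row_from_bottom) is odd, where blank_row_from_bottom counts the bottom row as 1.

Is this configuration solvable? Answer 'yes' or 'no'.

Answer: yes

Derivation:
Inversions: 49
Blank is in row 2 (0-indexed from top), which is row 2 counting from the bottom (bottom = 1).
49 + 2 = 51, which is odd, so the puzzle is solvable.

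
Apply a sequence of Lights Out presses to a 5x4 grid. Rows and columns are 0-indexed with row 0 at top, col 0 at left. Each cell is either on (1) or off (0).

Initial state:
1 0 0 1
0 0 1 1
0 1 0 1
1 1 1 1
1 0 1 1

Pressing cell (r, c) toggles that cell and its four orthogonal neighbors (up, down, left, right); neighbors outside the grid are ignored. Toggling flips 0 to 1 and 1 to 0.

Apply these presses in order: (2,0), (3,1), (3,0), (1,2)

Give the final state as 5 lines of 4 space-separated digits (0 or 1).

Answer: 1 0 1 1
1 1 0 0
0 1 1 1
0 1 0 1
0 1 1 1

Derivation:
After press 1 at (2,0):
1 0 0 1
1 0 1 1
1 0 0 1
0 1 1 1
1 0 1 1

After press 2 at (3,1):
1 0 0 1
1 0 1 1
1 1 0 1
1 0 0 1
1 1 1 1

After press 3 at (3,0):
1 0 0 1
1 0 1 1
0 1 0 1
0 1 0 1
0 1 1 1

After press 4 at (1,2):
1 0 1 1
1 1 0 0
0 1 1 1
0 1 0 1
0 1 1 1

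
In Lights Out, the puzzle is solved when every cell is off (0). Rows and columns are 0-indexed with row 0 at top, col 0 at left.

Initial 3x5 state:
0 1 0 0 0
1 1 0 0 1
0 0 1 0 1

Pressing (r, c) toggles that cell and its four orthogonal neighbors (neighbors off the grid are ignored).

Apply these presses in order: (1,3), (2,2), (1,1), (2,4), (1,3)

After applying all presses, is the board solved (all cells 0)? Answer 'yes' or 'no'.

Answer: yes

Derivation:
After press 1 at (1,3):
0 1 0 1 0
1 1 1 1 0
0 0 1 1 1

After press 2 at (2,2):
0 1 0 1 0
1 1 0 1 0
0 1 0 0 1

After press 3 at (1,1):
0 0 0 1 0
0 0 1 1 0
0 0 0 0 1

After press 4 at (2,4):
0 0 0 1 0
0 0 1 1 1
0 0 0 1 0

After press 5 at (1,3):
0 0 0 0 0
0 0 0 0 0
0 0 0 0 0

Lights still on: 0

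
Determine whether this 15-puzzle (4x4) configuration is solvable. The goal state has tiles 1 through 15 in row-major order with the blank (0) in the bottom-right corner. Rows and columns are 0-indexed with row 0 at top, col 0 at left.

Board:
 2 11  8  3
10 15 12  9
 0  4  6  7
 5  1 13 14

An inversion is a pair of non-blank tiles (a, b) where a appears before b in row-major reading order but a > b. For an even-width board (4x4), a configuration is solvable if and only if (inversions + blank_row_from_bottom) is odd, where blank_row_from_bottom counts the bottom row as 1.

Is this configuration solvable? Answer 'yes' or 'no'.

Inversions: 49
Blank is in row 2 (0-indexed from top), which is row 2 counting from the bottom (bottom = 1).
49 + 2 = 51, which is odd, so the puzzle is solvable.

Answer: yes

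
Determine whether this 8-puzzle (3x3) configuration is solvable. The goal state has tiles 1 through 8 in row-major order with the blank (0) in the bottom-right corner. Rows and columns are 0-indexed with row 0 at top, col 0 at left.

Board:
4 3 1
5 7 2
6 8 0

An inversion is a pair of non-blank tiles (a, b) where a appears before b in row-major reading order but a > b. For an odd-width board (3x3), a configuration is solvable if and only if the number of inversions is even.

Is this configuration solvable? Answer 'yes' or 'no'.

Inversions (pairs i<j in row-major order where tile[i] > tile[j] > 0): 8
8 is even, so the puzzle is solvable.

Answer: yes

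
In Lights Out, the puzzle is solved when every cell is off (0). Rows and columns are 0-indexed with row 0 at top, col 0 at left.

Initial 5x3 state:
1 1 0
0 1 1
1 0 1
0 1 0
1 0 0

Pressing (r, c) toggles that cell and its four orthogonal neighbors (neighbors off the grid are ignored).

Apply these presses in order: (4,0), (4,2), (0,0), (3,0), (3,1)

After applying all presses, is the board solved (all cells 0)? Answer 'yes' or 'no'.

Answer: no

Derivation:
After press 1 at (4,0):
1 1 0
0 1 1
1 0 1
1 1 0
0 1 0

After press 2 at (4,2):
1 1 0
0 1 1
1 0 1
1 1 1
0 0 1

After press 3 at (0,0):
0 0 0
1 1 1
1 0 1
1 1 1
0 0 1

After press 4 at (3,0):
0 0 0
1 1 1
0 0 1
0 0 1
1 0 1

After press 5 at (3,1):
0 0 0
1 1 1
0 1 1
1 1 0
1 1 1

Lights still on: 10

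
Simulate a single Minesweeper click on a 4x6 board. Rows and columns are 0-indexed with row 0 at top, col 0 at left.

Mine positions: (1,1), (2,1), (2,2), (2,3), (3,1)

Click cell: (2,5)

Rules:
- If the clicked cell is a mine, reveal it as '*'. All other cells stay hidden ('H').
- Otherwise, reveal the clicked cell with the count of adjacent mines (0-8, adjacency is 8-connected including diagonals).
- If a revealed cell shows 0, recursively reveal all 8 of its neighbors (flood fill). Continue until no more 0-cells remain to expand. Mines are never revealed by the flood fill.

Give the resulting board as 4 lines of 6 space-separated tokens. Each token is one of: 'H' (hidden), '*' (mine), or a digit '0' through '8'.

H H 1 0 0 0
H H 4 2 1 0
H H H H 1 0
H H H H 1 0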